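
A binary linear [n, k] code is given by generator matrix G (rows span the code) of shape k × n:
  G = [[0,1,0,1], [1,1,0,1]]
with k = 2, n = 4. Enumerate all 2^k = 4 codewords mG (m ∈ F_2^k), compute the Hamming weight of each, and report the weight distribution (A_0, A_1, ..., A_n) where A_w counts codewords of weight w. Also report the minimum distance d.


Weight distribution: A_0 = 1, A_1 = 1, A_2 = 1, A_3 = 1. Minimum distance d = 1.

Enumerate all 2^2 = 4 messages m ∈ F_2^2.
For each, compute codeword c = mG in F_2^4, then tally its weight.
  m = 00 → c = 0000, weight = 0.
  m = 10 → c = 0101, weight = 2.
  m = 01 → c = 1101, weight = 3.
  m = 11 → c = 1000, weight = 1.
Tally weights:
  weight 0: 1 codewords.
  weight 1: 1 codewords.
  weight 2: 1 codewords.
  weight 3: 1 codewords.
Minimum distance d = smallest w > 0 with A_w > 0 = 1.
Sanity: Σ A_w = 4 = 2^2 = 4 ✓.


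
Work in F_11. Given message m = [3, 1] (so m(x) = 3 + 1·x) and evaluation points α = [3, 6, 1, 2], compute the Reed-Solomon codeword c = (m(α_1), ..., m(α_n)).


c = [6, 9, 4, 5]

Message polynomial: m(x) = 3 + 1·x (mod 11).
For each evaluation point α_i, compute m(α_i) mod 11:
  α_1 = 3: Horner steps 1 → 6, so m(3) = 6.
  α_2 = 6: Horner steps 1 → 9, so m(6) = 9.
  α_3 = 1: Horner steps 1 → 4, so m(1) = 4.
  α_4 = 2: Horner steps 1 → 5, so m(2) = 5.
Codeword c = [6, 9, 4, 5] ∈ F_11^4.


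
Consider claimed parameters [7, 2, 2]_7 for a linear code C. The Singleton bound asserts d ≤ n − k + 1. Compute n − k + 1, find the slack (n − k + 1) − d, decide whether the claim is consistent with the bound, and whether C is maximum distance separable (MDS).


Singleton RHS = n − k + 1 = 6, slack = 4, bound satisfied, not MDS.

Singleton bound: d ≤ n − k + 1.
Here n = 7, k = 2, so n − k + 1 = 6.
Given d = 2, check d ≤ 6: YES.
Slack = (n − k + 1) − d = 4.
The code is NOT MDS (slack = 4 > 0).
Description: the claimed parameters are [7, 2, 2]_7; such a code would be non-MDS.


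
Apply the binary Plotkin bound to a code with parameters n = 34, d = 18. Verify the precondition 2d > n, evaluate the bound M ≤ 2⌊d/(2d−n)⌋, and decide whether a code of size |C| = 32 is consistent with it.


Plotkin bound M ≤ 18; given |C| = 32 > bound (violated).

Check applicability: 2d = 36, n = 34.
2d − n = 2 > 0, so Plotkin applies.
Compute d/(2d−n) = 18/2 ≈ 9.0000.
⌊d/(2d−n)⌋ = 9.
Plotkin bound: M ≤ 2·9 = 18.
Given |C| = 32, check: VIOLATED.
This |C| is above the Plotkin bound, so no binary code with n = 34, d = 18 and 32 codewords exists.


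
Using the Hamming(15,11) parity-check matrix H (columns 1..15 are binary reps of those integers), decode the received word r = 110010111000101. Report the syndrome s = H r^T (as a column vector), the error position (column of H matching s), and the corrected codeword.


s = (0, 0, 1, 0)^T, error position = 2, corrected codeword c = 100010111000101

Compute s = H r^T mod 2 one row at a time:
  s_1 = 1 + 1 + 0 + 0 + 0 + 1 + 0 + 1 = 4 ≡ 0 (mod 2).
  s_2 = 0 + 1 + 0 + 1 + 0 + 1 + 0 + 1 = 4 ≡ 0 (mod 2).
  s_3 = 1 + 0 + 0 + 1 + 0 + 0 + 0 + 1 = 3 ≡ 1 (mod 2).
  s_4 = 1 + 0 + 1 + 1 + 1 + 0 + 1 + 1 = 6 ≡ 0 (mod 2).
s = (0, 0, 1, 0)^T — this equals column 2 of H (binary 0010), so error is at position 2.
Correct: flip bit 2 of r = 110010111000101 to get c = 100010111000101.


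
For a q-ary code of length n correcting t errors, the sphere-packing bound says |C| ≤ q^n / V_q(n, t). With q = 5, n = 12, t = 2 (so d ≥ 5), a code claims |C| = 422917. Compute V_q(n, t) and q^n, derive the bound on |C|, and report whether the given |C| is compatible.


V_q(n, t) = 1105, q^n = 244140625, Hamming bound = 220941, |C| = 422917 > bound (violated).

Step 1: Compute V_q(n, t) = Σ_{j=0}^2 C(n, j) (q−1)^j.
  j = 0: C(12,0)·(4)^0 = 1·1 = 1.
  j = 1: C(12,1)·(4)^1 = 12·4 = 48.
  j = 2: C(12,2)·(4)^2 = 66·16 = 1056.
  V_q(n, t) = 1 + 48 + 1056 = 1105.
Step 2: q^n = 5^12 = 244140625.
Step 3: Hamming bound ⌊q^n / V_q(n,t)⌋ = ⌊244140625/1105⌋ = 220941.
Step 4: Compare |C| = 422917 to 220941: violated.
The claimed |C| lies above the Hamming bound, so no 5-ary code of length 12 with d ≥ 5 can have 422917 codewords.


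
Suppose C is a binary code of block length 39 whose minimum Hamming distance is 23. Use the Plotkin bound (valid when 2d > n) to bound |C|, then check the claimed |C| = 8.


Plotkin bound M ≤ 6; given |C| = 8 > bound (violated).

Check applicability: 2d = 46, n = 39.
2d − n = 7 > 0, so Plotkin applies.
Compute d/(2d−n) = 23/7 ≈ 3.2857.
⌊d/(2d−n)⌋ = 3.
Plotkin bound: M ≤ 2·3 = 6.
Given |C| = 8, check: VIOLATED.
This |C| is above the Plotkin bound, so no binary code with n = 39, d = 23 and 8 codewords exists.


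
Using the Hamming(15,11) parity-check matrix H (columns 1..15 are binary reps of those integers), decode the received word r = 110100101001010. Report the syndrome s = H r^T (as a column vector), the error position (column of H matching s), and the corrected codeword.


s = (1, 0, 1, 1)^T, error position = 11, corrected codeword c = 110100101011010

Compute s = H r^T mod 2 one row at a time:
  s_1 = 0 + 1 + 0 + 0 + 1 + 0 + 1 + 0 = 3 ≡ 1 (mod 2).
  s_2 = 1 + 0 + 0 + 1 + 1 + 0 + 1 + 0 = 4 ≡ 0 (mod 2).
  s_3 = 1 + 0 + 0 + 1 + 0 + 0 + 1 + 0 = 3 ≡ 1 (mod 2).
  s_4 = 1 + 0 + 0 + 1 + 1 + 0 + 0 + 0 = 3 ≡ 1 (mod 2).
s = (1, 0, 1, 1)^T — this equals column 11 of H (binary 1011), so error is at position 11.
Correct: flip bit 11 of r = 110100101001010 to get c = 110100101011010.


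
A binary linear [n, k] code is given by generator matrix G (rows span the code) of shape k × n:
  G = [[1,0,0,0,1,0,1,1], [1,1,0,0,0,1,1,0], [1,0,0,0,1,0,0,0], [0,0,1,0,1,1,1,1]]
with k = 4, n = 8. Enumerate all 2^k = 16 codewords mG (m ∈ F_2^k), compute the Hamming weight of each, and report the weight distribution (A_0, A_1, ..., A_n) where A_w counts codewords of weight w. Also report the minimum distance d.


Weight distribution: A_0 = 1, A_2 = 2, A_3 = 4, A_4 = 5, A_5 = 4. Minimum distance d = 2.

Enumerate all 2^4 = 16 messages m ∈ F_2^4.
For each, compute codeword c = mG in F_2^8, then tally its weight.
  m = 0000 → c = 00000000, weight = 0.
  m = 1000 → c = 10001011, weight = 4.
  m = 0100 → c = 11000110, weight = 4.
  m = 1100 → c = 01001101, weight = 4.
  m = 0010 → c = 10001000, weight = 2.
  m = 1010 → c = 00000011, weight = 2.
  m = 0110 → c = 01001110, weight = 4.
  m = 1110 → c = 11000101, weight = 4.
  m = 0001 → c = 00101111, weight = 5.
  m = 1001 → c = 10100100, weight = 3.
  m = 0101 → c = 11101001, weight = 5.
  m = 1101 → c = 01100010, weight = 3.
  m = 0011 → c = 10100111, weight = 5.
  m = 1011 → c = 00101100, weight = 3.
  m = 0111 → c = 01100001, weight = 3.
  m = 1111 → c = 11101010, weight = 5.
Tally weights:
  weight 0: 1 codewords.
  weight 2: 2 codewords.
  weight 3: 4 codewords.
  weight 4: 5 codewords.
  weight 5: 4 codewords.
Minimum distance d = smallest w > 0 with A_w > 0 = 2.
Sanity: Σ A_w = 16 = 2^4 = 16 ✓.


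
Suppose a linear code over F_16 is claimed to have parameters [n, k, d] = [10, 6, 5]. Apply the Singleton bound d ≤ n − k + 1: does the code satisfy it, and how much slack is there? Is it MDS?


Singleton RHS = n − k + 1 = 5, slack = 0, bound satisfied, MDS.

Singleton bound: d ≤ n − k + 1.
Here n = 10, k = 6, so n − k + 1 = 5.
Given d = 5, check d ≤ 5: YES.
Slack = (n − k + 1) − d = 0.
The code is MDS (slack = 0).
Description: the claimed parameters are [10, 6, 5]_16; such a code would be MDS (meets Singleton bound).


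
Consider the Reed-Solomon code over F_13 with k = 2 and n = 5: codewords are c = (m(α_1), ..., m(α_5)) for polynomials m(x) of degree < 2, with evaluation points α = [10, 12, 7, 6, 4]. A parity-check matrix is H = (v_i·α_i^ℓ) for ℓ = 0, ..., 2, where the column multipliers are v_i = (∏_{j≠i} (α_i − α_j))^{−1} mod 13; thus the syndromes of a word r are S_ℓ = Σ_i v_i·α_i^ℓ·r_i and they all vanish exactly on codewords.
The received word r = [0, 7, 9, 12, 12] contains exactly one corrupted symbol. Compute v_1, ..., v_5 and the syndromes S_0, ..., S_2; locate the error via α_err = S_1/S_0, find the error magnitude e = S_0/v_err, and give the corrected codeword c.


S = (10, 1, 4), error at position 5, error magnitude e = 7, c = [0, 7, 9, 12, 5].

Step 1: column multipliers v_i = (∏_{j≠i}(α_i − α_j))^{−1} mod 13.
  i = 1 (α = 10): (10−12)(10−7)(10−6)(10−4) = (−2)·3·4·6 = −144 ≡ 12, so v_1 = 12^{−1} = 12 (mod 13).
  i = 2 (α = 12): (12−10)(12−7)(12−6)(12−4) = 2·5·6·8 = 480 ≡ 12, so v_2 = 12^{−1} = 12 (mod 13).
  i = 3 (α = 7): (7−10)(7−12)(7−6)(7−4) = (−3)·(−5)·1·3 = 45 ≡ 6, so v_3 = 6^{−1} = 11 (mod 13).
  i = 4 (α = 6): (6−10)(6−12)(6−7)(6−4) = (−4)·(−6)·(−1)·2 = −48 ≡ 4, so v_4 = 4^{−1} = 10 (mod 13).
  i = 5 (α = 4): (4−10)(4−12)(4−7)(4−6) = (−6)·(−8)·(−3)·(−2) = 288 ≡ 2, so v_5 = 2^{−1} = 7 (mod 13).
  v = [12, 12, 11, 10, 7].
Step 2: syndromes of r = [0, 7, 9, 12, 12] (all sums mod 13).
  S_0 = Σ v_i r_i = 12·0 + 12·7 + 11·9 + 10·12 + 7·12 = 387 ≡ 10.
  S_1 = Σ v_i α_i r_i = 12·10·0 + 12·12·7 + 11·7·9 + 10·6·12 + 7·4·12 = 2757 ≡ 1.
  α_i^2 mod 13 = [9, 1, 10, 10, 3].
  S_2 = Σ v_i α_i^2 r_i = 12·9·0 + 12·1·7 + 11·10·9 + 10·10·12 + 7·3·12 = 2526 ≡ 4.
  S = (10, 1, 4) ≠ 0, so r is not a codeword (an error is present).
Step 3: locate the error. For a single error e at position i, S_ℓ = v_i·e·α_i^ℓ, so α_err = S_1/S_0.
  S_0^{−1} = 10^{−1} = 4 (mod 13), so α_err = 1·4 = 4 ≡ 4 = α_5. Error position i = 5.
  Consistency check: S_2/S_1 = 4·1 = 4 ≡ 4 = α_err ✓ (single-error assumption holds).
Step 4: error magnitude e = S_0/v_5 = S_0·∏_{j≠5}(α_5 − α_j) = 10·2 = 20 ≡ 7 (mod 13).
Step 5: correct position 5: c_5 = r_5 − e = 12 − 7 ≡ 5 (mod 13). Hence c = [0, 7, 9, 12, 5].
  Check: interpolating c through the α_i gives m(x) = 4 + 10·x (degree < 2) with m(α_i) = c_i for every i, so c is indeed a codeword.


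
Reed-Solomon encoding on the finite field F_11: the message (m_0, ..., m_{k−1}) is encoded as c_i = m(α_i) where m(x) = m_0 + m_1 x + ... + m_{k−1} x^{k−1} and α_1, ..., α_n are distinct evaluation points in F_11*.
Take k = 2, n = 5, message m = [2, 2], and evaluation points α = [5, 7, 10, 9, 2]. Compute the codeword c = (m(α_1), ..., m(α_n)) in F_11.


c = [1, 5, 0, 9, 6]

Message polynomial: m(x) = 2 + 2·x (mod 11).
For each evaluation point α_i, compute m(α_i) mod 11:
  α_1 = 5: Horner steps 2 → 1, so m(5) = 1.
  α_2 = 7: Horner steps 2 → 5, so m(7) = 5.
  α_3 = 10: Horner steps 2 → 0, so m(10) = 0.
  α_4 = 9: Horner steps 2 → 9, so m(9) = 9.
  α_5 = 2: Horner steps 2 → 6, so m(2) = 6.
Codeword c = [1, 5, 0, 9, 6] ∈ F_11^5.


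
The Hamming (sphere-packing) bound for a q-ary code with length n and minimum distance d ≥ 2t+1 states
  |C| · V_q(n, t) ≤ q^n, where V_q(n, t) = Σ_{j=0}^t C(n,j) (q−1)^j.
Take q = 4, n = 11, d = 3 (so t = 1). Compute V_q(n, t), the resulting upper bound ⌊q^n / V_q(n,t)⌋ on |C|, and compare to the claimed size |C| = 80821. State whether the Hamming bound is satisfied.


V_q(n, t) = 34, q^n = 4194304, Hamming bound = 123361, |C| = 80821 ≤ bound (satisfied).

Step 1: Compute V_q(n, t) = Σ_{j=0}^1 C(n, j) (q−1)^j.
  j = 0: C(11,0)·(3)^0 = 1·1 = 1.
  j = 1: C(11,1)·(3)^1 = 11·3 = 33.
  V_q(n, t) = 1 + 33 = 34.
Step 2: q^n = 4^11 = 4194304.
Step 3: Hamming bound ⌊q^n / V_q(n,t)⌋ = ⌊4194304/34⌋ = 123361.
Step 4: Compare |C| = 80821 to 123361: satisfied.
The claimed |C| lies below the Hamming bound.


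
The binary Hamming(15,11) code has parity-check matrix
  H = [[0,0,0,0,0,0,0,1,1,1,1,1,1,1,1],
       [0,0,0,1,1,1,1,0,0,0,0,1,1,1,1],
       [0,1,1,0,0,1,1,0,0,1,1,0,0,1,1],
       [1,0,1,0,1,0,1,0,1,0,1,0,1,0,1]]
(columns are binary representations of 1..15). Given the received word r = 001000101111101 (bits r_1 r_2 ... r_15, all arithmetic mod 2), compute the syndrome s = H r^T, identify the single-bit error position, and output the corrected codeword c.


s = (0, 0, 1, 0)^T, error position = 2, corrected codeword c = 011000101111101

Compute s = H r^T mod 2 one row at a time:
  s_1 = 0 + 1 + 1 + 1 + 1 + 1 + 0 + 1 = 6 ≡ 0 (mod 2).
  s_2 = 0 + 0 + 0 + 1 + 1 + 1 + 0 + 1 = 4 ≡ 0 (mod 2).
  s_3 = 0 + 1 + 0 + 1 + 1 + 1 + 0 + 1 = 5 ≡ 1 (mod 2).
  s_4 = 0 + 1 + 0 + 1 + 1 + 1 + 1 + 1 = 6 ≡ 0 (mod 2).
s = (0, 0, 1, 0)^T — this equals column 2 of H (binary 0010), so error is at position 2.
Correct: flip bit 2 of r = 001000101111101 to get c = 011000101111101.


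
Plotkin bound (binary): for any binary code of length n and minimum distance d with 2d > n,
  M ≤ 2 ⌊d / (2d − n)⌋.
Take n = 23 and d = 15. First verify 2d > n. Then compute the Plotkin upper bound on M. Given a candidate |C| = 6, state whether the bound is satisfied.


Plotkin bound M ≤ 4; given |C| = 6 > bound (violated).

Check applicability: 2d = 30, n = 23.
2d − n = 7 > 0, so Plotkin applies.
Compute d/(2d−n) = 15/7 ≈ 2.1429.
⌊d/(2d−n)⌋ = 2.
Plotkin bound: M ≤ 2·2 = 4.
Given |C| = 6, check: VIOLATED.
This |C| is above the Plotkin bound, so no binary code with n = 23, d = 15 and 6 codewords exists.


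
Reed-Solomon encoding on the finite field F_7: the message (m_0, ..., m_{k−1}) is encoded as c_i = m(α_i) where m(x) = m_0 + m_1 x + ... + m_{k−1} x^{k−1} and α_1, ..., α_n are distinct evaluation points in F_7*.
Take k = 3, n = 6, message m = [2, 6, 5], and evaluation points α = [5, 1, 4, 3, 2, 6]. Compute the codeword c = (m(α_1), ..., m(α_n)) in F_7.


c = [3, 6, 1, 2, 6, 1]

Message polynomial: m(x) = 2 + 6·x + 5·x^2 (mod 7).
For each evaluation point α_i, compute m(α_i) mod 7:
  α_1 = 5: Horner steps 5 → 3 → 3, so m(5) = 3.
  α_2 = 1: Horner steps 5 → 4 → 6, so m(1) = 6.
  α_3 = 4: Horner steps 5 → 5 → 1, so m(4) = 1.
  α_4 = 3: Horner steps 5 → 0 → 2, so m(3) = 2.
  α_5 = 2: Horner steps 5 → 2 → 6, so m(2) = 6.
  α_6 = 6: Horner steps 5 → 1 → 1, so m(6) = 1.
Codeword c = [3, 6, 1, 2, 6, 1] ∈ F_7^6.


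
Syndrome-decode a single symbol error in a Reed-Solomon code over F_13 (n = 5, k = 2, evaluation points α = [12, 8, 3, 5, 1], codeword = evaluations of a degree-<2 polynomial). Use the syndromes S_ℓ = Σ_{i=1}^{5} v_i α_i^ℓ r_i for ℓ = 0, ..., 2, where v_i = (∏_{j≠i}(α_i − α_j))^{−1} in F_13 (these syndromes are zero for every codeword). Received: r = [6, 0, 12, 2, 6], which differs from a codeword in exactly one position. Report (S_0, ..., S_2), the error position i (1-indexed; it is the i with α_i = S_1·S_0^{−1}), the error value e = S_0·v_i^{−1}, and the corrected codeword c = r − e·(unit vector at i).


S = (2, 2, 2), error at position 5, error magnitude e = 10, c = [6, 0, 12, 2, 9].

Step 1: column multipliers v_i = (∏_{j≠i}(α_i − α_j))^{−1} mod 13.
  i = 1 (α = 12): (12−8)(12−3)(12−5)(12−1) = 4·9·7·11 = 2772 ≡ 3, so v_1 = 3^{−1} = 9 (mod 13).
  i = 2 (α = 8): (8−12)(8−3)(8−5)(8−1) = (−4)·5·3·7 = −420 ≡ 9, so v_2 = 9^{−1} = 3 (mod 13).
  i = 3 (α = 3): (3−12)(3−8)(3−5)(3−1) = (−9)·(−5)·(−2)·2 = −180 ≡ 2, so v_3 = 2^{−1} = 7 (mod 13).
  i = 4 (α = 5): (5−12)(5−8)(5−3)(5−1) = (−7)·(−3)·2·4 = 168 ≡ 12, so v_4 = 12^{−1} = 12 (mod 13).
  i = 5 (α = 1): (1−12)(1−8)(1−3)(1−5) = (−11)·(−7)·(−2)·(−4) = 616 ≡ 5, so v_5 = 5^{−1} = 8 (mod 13).
  v = [9, 3, 7, 12, 8].
Step 2: syndromes of r = [6, 0, 12, 2, 6] (all sums mod 13).
  S_0 = Σ v_i r_i = 9·6 + 3·0 + 7·12 + 12·2 + 8·6 = 210 ≡ 2.
  S_1 = Σ v_i α_i r_i = 9·12·6 + 3·8·0 + 7·3·12 + 12·5·2 + 8·1·6 = 1068 ≡ 2.
  α_i^2 mod 13 = [1, 12, 9, 12, 1].
  S_2 = Σ v_i α_i^2 r_i = 9·1·6 + 3·12·0 + 7·9·12 + 12·12·2 + 8·1·6 = 1146 ≡ 2.
  S = (2, 2, 2) ≠ 0, so r is not a codeword (an error is present).
Step 3: locate the error. For a single error e at position i, S_ℓ = v_i·e·α_i^ℓ, so α_err = S_1/S_0.
  S_0^{−1} = 2^{−1} = 7 (mod 13), so α_err = 2·7 = 14 ≡ 1 = α_5. Error position i = 5.
  Consistency check: S_2/S_1 = 2·7 = 14 ≡ 1 = α_err ✓ (single-error assumption holds).
Step 4: error magnitude e = S_0/v_5 = S_0·∏_{j≠5}(α_5 − α_j) = 2·5 = 10 ≡ 10 (mod 13).
Step 5: correct position 5: c_5 = r_5 − e = 6 − 10 ≡ 9 (mod 13). Hence c = [6, 0, 12, 2, 9].
  Check: interpolating c through the α_i gives m(x) = 1 + 8·x (degree < 2) with m(α_i) = c_i for every i, so c is indeed a codeword.


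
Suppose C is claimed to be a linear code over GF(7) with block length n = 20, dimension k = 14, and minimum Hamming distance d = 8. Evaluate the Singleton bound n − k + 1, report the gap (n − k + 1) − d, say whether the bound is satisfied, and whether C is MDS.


Singleton RHS = n − k + 1 = 7, slack = -1, bound violated (no such code; not MDS).

Singleton bound: d ≤ n − k + 1.
Here n = 20, k = 14, so n − k + 1 = 7.
Given d = 8, check d ≤ 7: NO.
Slack = (n − k + 1) − d = -1.
The slack is negative: d = 8 exceeds n − k + 1 = 7 by 1, so the Singleton bound is violated and no linear [20, 14, 8]_7 code can exist. In particular it is not MDS (MDS requires d = n − k + 1 exactly).
Description: the claimed parameters are [20, 14, 8]_7; such a code would be impossible (violates the Singleton bound).


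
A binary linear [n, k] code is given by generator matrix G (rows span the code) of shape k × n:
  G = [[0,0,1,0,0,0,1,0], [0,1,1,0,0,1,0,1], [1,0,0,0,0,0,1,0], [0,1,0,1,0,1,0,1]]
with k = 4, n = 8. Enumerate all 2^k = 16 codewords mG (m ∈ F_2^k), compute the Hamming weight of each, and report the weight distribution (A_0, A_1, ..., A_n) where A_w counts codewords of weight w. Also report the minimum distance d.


Weight distribution: A_0 = 1, A_2 = 6, A_4 = 5, A_6 = 4. Minimum distance d = 2.

Enumerate all 2^4 = 16 messages m ∈ F_2^4.
For each, compute codeword c = mG in F_2^8, then tally its weight.
  m = 0000 → c = 00000000, weight = 0.
  m = 1000 → c = 00100010, weight = 2.
  m = 0100 → c = 01100101, weight = 4.
  m = 1100 → c = 01000111, weight = 4.
  m = 0010 → c = 10000010, weight = 2.
  m = 1010 → c = 10100000, weight = 2.
  m = 0110 → c = 11100111, weight = 6.
  m = 1110 → c = 11000101, weight = 4.
  m = 0001 → c = 01010101, weight = 4.
  m = 1001 → c = 01110111, weight = 6.
  m = 0101 → c = 00110000, weight = 2.
  m = 1101 → c = 00010010, weight = 2.
  m = 0011 → c = 11010111, weight = 6.
  m = 1011 → c = 11110101, weight = 6.
  m = 0111 → c = 10110010, weight = 4.
  m = 1111 → c = 10010000, weight = 2.
Tally weights:
  weight 0: 1 codewords.
  weight 2: 6 codewords.
  weight 4: 5 codewords.
  weight 6: 4 codewords.
Minimum distance d = smallest w > 0 with A_w > 0 = 2.
Sanity: Σ A_w = 16 = 2^4 = 16 ✓.


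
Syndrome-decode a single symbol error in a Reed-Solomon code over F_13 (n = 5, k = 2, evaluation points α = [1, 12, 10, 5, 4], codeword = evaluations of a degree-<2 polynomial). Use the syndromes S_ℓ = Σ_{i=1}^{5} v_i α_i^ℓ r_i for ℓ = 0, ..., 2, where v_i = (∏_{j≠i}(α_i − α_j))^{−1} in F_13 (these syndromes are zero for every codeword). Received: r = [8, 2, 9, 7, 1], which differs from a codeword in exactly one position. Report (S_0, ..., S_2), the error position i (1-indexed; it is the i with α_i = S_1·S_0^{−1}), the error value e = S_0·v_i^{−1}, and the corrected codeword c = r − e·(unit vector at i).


S = (3, 12, 9), error at position 5, error magnitude e = 10, c = [8, 2, 9, 7, 4].

Step 1: column multipliers v_i = (∏_{j≠i}(α_i − α_j))^{−1} mod 13.
  i = 1 (α = 1): (1−12)(1−10)(1−5)(1−4) = (−11)·(−9)·(−4)·(−3) = 1188 ≡ 5, so v_1 = 5^{−1} = 8 (mod 13).
  i = 2 (α = 12): (12−1)(12−10)(12−5)(12−4) = 11·2·7·8 = 1232 ≡ 10, so v_2 = 10^{−1} = 4 (mod 13).
  i = 3 (α = 10): (10−1)(10−12)(10−5)(10−4) = 9·(−2)·5·6 = −540 ≡ 6, so v_3 = 6^{−1} = 11 (mod 13).
  i = 4 (α = 5): (5−1)(5−12)(5−10)(5−4) = 4·(−7)·(−5)·1 = 140 ≡ 10, so v_4 = 10^{−1} = 4 (mod 13).
  i = 5 (α = 4): (4−1)(4−12)(4−10)(4−5) = 3·(−8)·(−6)·(−1) = −144 ≡ 12, so v_5 = 12^{−1} = 12 (mod 13).
  v = [8, 4, 11, 4, 12].
Step 2: syndromes of r = [8, 2, 9, 7, 1] (all sums mod 13).
  S_0 = Σ v_i r_i = 8·8 + 4·2 + 11·9 + 4·7 + 12·1 = 211 ≡ 3.
  S_1 = Σ v_i α_i r_i = 8·1·8 + 4·12·2 + 11·10·9 + 4·5·7 + 12·4·1 = 1338 ≡ 12.
  α_i^2 mod 13 = [1, 1, 9, 12, 3].
  S_2 = Σ v_i α_i^2 r_i = 8·1·8 + 4·1·2 + 11·9·9 + 4·12·7 + 12·3·1 = 1335 ≡ 9.
  S = (3, 12, 9) ≠ 0, so r is not a codeword (an error is present).
Step 3: locate the error. For a single error e at position i, S_ℓ = v_i·e·α_i^ℓ, so α_err = S_1/S_0.
  S_0^{−1} = 3^{−1} = 9 (mod 13), so α_err = 12·9 = 108 ≡ 4 = α_5. Error position i = 5.
  Consistency check: S_2/S_1 = 9·12 = 108 ≡ 4 = α_err ✓ (single-error assumption holds).
Step 4: error magnitude e = S_0/v_5 = S_0·∏_{j≠5}(α_5 − α_j) = 3·12 = 36 ≡ 10 (mod 13).
Step 5: correct position 5: c_5 = r_5 − e = 1 − 10 ≡ 4 (mod 13). Hence c = [8, 2, 9, 7, 4].
  Check: interpolating c through the α_i gives m(x) = 5 + 3·x (degree < 2) with m(α_i) = c_i for every i, so c is indeed a codeword.


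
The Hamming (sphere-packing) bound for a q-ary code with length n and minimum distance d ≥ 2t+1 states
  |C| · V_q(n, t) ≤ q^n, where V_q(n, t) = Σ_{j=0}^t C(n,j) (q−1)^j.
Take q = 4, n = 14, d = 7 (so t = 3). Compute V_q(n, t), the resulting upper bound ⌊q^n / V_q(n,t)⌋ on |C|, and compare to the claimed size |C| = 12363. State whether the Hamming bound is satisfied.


V_q(n, t) = 10690, q^n = 268435456, Hamming bound = 25110, |C| = 12363 ≤ bound (satisfied).

Step 1: Compute V_q(n, t) = Σ_{j=0}^3 C(n, j) (q−1)^j.
  j = 0: C(14,0)·(3)^0 = 1·1 = 1.
  j = 1: C(14,1)·(3)^1 = 14·3 = 42.
  j = 2: C(14,2)·(3)^2 = 91·9 = 819.
  j = 3: C(14,3)·(3)^3 = 364·27 = 9828.
  V_q(n, t) = 1 + 42 + 819 + 9828 = 10690.
Step 2: q^n = 4^14 = 268435456.
Step 3: Hamming bound ⌊q^n / V_q(n,t)⌋ = ⌊268435456/10690⌋ = 25110.
Step 4: Compare |C| = 12363 to 25110: satisfied.
The claimed |C| lies below the Hamming bound.


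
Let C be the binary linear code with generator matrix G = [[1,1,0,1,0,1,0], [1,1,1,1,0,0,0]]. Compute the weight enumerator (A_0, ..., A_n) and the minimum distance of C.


Weight distribution: A_0 = 1, A_2 = 1, A_4 = 2. Minimum distance d = 2.

Enumerate all 2^2 = 4 messages m ∈ F_2^2.
For each, compute codeword c = mG in F_2^7, then tally its weight.
  m = 00 → c = 0000000, weight = 0.
  m = 10 → c = 1101010, weight = 4.
  m = 01 → c = 1111000, weight = 4.
  m = 11 → c = 0010010, weight = 2.
Tally weights:
  weight 0: 1 codewords.
  weight 2: 1 codewords.
  weight 4: 2 codewords.
Minimum distance d = smallest w > 0 with A_w > 0 = 2.
Sanity: Σ A_w = 4 = 2^2 = 4 ✓.


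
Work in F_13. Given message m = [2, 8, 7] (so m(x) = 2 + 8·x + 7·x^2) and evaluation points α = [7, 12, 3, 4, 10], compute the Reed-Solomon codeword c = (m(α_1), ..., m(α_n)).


c = [11, 1, 11, 3, 2]

Message polynomial: m(x) = 2 + 8·x + 7·x^2 (mod 13).
For each evaluation point α_i, compute m(α_i) mod 13:
  α_1 = 7: Horner steps 7 → 5 → 11, so m(7) = 11.
  α_2 = 12: Horner steps 7 → 1 → 1, so m(12) = 1.
  α_3 = 3: Horner steps 7 → 3 → 11, so m(3) = 11.
  α_4 = 4: Horner steps 7 → 10 → 3, so m(4) = 3.
  α_5 = 10: Horner steps 7 → 0 → 2, so m(10) = 2.
Codeword c = [11, 1, 11, 3, 2] ∈ F_13^5.


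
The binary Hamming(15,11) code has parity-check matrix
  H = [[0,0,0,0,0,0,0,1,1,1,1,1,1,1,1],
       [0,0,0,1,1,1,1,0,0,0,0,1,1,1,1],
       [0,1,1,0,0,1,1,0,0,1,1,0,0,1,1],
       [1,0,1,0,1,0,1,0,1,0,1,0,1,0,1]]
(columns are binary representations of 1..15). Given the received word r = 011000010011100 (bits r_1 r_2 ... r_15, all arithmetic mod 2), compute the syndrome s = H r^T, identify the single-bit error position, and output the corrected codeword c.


s = (0, 0, 1, 1)^T, error position = 3, corrected codeword c = 010000010011100

Compute s = H r^T mod 2 one row at a time:
  s_1 = 1 + 0 + 0 + 1 + 1 + 1 + 0 + 0 = 4 ≡ 0 (mod 2).
  s_2 = 0 + 0 + 0 + 0 + 1 + 1 + 0 + 0 = 2 ≡ 0 (mod 2).
  s_3 = 1 + 1 + 0 + 0 + 0 + 1 + 0 + 0 = 3 ≡ 1 (mod 2).
  s_4 = 0 + 1 + 0 + 0 + 0 + 1 + 1 + 0 = 3 ≡ 1 (mod 2).
s = (0, 0, 1, 1)^T — this equals column 3 of H (binary 0011), so error is at position 3.
Correct: flip bit 3 of r = 011000010011100 to get c = 010000010011100.


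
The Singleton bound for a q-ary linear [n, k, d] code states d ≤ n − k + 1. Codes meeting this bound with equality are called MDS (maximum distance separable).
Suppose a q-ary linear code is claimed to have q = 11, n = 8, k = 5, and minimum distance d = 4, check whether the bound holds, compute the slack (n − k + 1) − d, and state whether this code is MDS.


Singleton RHS = n − k + 1 = 4, slack = 0, bound satisfied, MDS.

Singleton bound: d ≤ n − k + 1.
Here n = 8, k = 5, so n − k + 1 = 4.
Given d = 4, check d ≤ 4: YES.
Slack = (n − k + 1) − d = 0.
The code is MDS (slack = 0).
Description: the claimed parameters are [8, 5, 4]_11; such a code would be MDS (meets Singleton bound).


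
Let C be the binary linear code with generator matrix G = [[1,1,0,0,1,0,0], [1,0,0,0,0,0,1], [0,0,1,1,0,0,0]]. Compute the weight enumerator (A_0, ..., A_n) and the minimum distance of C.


Weight distribution: A_0 = 1, A_2 = 2, A_3 = 2, A_4 = 1, A_5 = 2. Minimum distance d = 2.

Enumerate all 2^3 = 8 messages m ∈ F_2^3.
For each, compute codeword c = mG in F_2^7, then tally its weight.
  m = 000 → c = 0000000, weight = 0.
  m = 100 → c = 1100100, weight = 3.
  m = 010 → c = 1000001, weight = 2.
  m = 110 → c = 0100101, weight = 3.
  m = 001 → c = 0011000, weight = 2.
  m = 101 → c = 1111100, weight = 5.
  m = 011 → c = 1011001, weight = 4.
  m = 111 → c = 0111101, weight = 5.
Tally weights:
  weight 0: 1 codewords.
  weight 2: 2 codewords.
  weight 3: 2 codewords.
  weight 4: 1 codewords.
  weight 5: 2 codewords.
Minimum distance d = smallest w > 0 with A_w > 0 = 2.
Sanity: Σ A_w = 8 = 2^3 = 8 ✓.


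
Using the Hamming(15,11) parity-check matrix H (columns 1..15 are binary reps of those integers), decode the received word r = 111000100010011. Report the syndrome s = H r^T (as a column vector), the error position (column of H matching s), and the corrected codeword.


s = (1, 1, 0, 1)^T, error position = 13, corrected codeword c = 111000100010111

Compute s = H r^T mod 2 one row at a time:
  s_1 = 0 + 0 + 0 + 1 + 0 + 0 + 1 + 1 = 3 ≡ 1 (mod 2).
  s_2 = 0 + 0 + 0 + 1 + 0 + 0 + 1 + 1 = 3 ≡ 1 (mod 2).
  s_3 = 1 + 1 + 0 + 1 + 0 + 1 + 1 + 1 = 6 ≡ 0 (mod 2).
  s_4 = 1 + 1 + 0 + 1 + 0 + 1 + 0 + 1 = 5 ≡ 1 (mod 2).
s = (1, 1, 0, 1)^T — this equals column 13 of H (binary 1101), so error is at position 13.
Correct: flip bit 13 of r = 111000100010011 to get c = 111000100010111.


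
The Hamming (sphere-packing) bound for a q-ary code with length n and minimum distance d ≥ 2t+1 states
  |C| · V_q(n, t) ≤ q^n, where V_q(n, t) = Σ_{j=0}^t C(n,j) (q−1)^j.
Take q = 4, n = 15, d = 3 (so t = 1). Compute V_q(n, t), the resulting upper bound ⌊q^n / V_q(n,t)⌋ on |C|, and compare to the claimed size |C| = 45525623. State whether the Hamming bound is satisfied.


V_q(n, t) = 46, q^n = 1073741824, Hamming bound = 23342213, |C| = 45525623 > bound (violated).

Step 1: Compute V_q(n, t) = Σ_{j=0}^1 C(n, j) (q−1)^j.
  j = 0: C(15,0)·(3)^0 = 1·1 = 1.
  j = 1: C(15,1)·(3)^1 = 15·3 = 45.
  V_q(n, t) = 1 + 45 = 46.
Step 2: q^n = 4^15 = 1073741824.
Step 3: Hamming bound ⌊q^n / V_q(n,t)⌋ = ⌊1073741824/46⌋ = 23342213.
Step 4: Compare |C| = 45525623 to 23342213: violated.
The claimed |C| lies above the Hamming bound, so no 4-ary code of length 15 with d ≥ 3 can have 45525623 codewords.


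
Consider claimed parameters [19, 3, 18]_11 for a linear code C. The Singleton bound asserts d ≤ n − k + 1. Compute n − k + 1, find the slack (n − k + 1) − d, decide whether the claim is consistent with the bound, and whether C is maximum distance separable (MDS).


Singleton RHS = n − k + 1 = 17, slack = -1, bound violated (no such code; not MDS).

Singleton bound: d ≤ n − k + 1.
Here n = 19, k = 3, so n − k + 1 = 17.
Given d = 18, check d ≤ 17: NO.
Slack = (n − k + 1) − d = -1.
The slack is negative: d = 18 exceeds n − k + 1 = 17 by 1, so the Singleton bound is violated and no linear [19, 3, 18]_11 code can exist. In particular it is not MDS (MDS requires d = n − k + 1 exactly).
Description: the claimed parameters are [19, 3, 18]_11; such a code would be impossible (violates the Singleton bound).


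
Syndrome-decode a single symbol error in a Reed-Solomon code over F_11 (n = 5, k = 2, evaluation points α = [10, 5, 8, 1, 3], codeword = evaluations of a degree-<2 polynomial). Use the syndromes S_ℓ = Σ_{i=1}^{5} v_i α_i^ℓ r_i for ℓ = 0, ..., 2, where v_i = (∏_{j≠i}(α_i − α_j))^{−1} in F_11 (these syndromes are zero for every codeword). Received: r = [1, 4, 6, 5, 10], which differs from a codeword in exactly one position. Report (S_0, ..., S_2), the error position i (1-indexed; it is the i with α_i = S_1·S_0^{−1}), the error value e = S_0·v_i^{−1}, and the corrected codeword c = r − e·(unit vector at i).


S = (4, 7, 4), error at position 1, error magnitude e = 1, c = [0, 4, 6, 5, 10].

Step 1: column multipliers v_i = (∏_{j≠i}(α_i − α_j))^{−1} mod 11.
  i = 1 (α = 10): (10−5)(10−8)(10−1)(10−3) = 5·2·9·7 = 630 ≡ 3, so v_1 = 3^{−1} = 4 (mod 11).
  i = 2 (α = 5): (5−10)(5−8)(5−1)(5−3) = (−5)·(−3)·4·2 = 120 ≡ 10, so v_2 = 10^{−1} = 10 (mod 11).
  i = 3 (α = 8): (8−10)(8−5)(8−1)(8−3) = (−2)·3·7·5 = −210 ≡ 10, so v_3 = 10^{−1} = 10 (mod 11).
  i = 4 (α = 1): (1−10)(1−5)(1−8)(1−3) = (−9)·(−4)·(−7)·(−2) = 504 ≡ 9, so v_4 = 9^{−1} = 5 (mod 11).
  i = 5 (α = 3): (3−10)(3−5)(3−8)(3−1) = (−7)·(−2)·(−5)·2 = −140 ≡ 3, so v_5 = 3^{−1} = 4 (mod 11).
  v = [4, 10, 10, 5, 4].
Step 2: syndromes of r = [1, 4, 6, 5, 10] (all sums mod 11).
  S_0 = Σ v_i r_i = 4·1 + 10·4 + 10·6 + 5·5 + 4·10 = 169 ≡ 4.
  S_1 = Σ v_i α_i r_i = 4·10·1 + 10·5·4 + 10·8·6 + 5·1·5 + 4·3·10 = 865 ≡ 7.
  α_i^2 mod 11 = [1, 3, 9, 1, 9].
  S_2 = Σ v_i α_i^2 r_i = 4·1·1 + 10·3·4 + 10·9·6 + 5·1·5 + 4·9·10 = 1049 ≡ 4.
  S = (4, 7, 4) ≠ 0, so r is not a codeword (an error is present).
Step 3: locate the error. For a single error e at position i, S_ℓ = v_i·e·α_i^ℓ, so α_err = S_1/S_0.
  S_0^{−1} = 4^{−1} = 3 (mod 11), so α_err = 7·3 = 21 ≡ 10 = α_1. Error position i = 1.
  Consistency check: S_2/S_1 = 4·8 = 32 ≡ 10 = α_err ✓ (single-error assumption holds).
Step 4: error magnitude e = S_0/v_1 = S_0·∏_{j≠1}(α_1 − α_j) = 4·3 = 12 ≡ 1 (mod 11).
Step 5: correct position 1: c_1 = r_1 − e = 1 − 1 ≡ 0 (mod 11). Hence c = [0, 4, 6, 5, 10].
  Check: interpolating c through the α_i gives m(x) = 8 + 8·x (degree < 2) with m(α_i) = c_i for every i, so c is indeed a codeword.


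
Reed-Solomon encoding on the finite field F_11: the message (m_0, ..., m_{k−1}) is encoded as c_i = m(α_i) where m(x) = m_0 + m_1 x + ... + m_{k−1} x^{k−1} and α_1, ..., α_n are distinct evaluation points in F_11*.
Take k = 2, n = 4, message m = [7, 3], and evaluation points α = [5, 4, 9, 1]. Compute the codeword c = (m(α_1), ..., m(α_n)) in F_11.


c = [0, 8, 1, 10]

Message polynomial: m(x) = 7 + 3·x (mod 11).
For each evaluation point α_i, compute m(α_i) mod 11:
  α_1 = 5: Horner steps 3 → 0, so m(5) = 0.
  α_2 = 4: Horner steps 3 → 8, so m(4) = 8.
  α_3 = 9: Horner steps 3 → 1, so m(9) = 1.
  α_4 = 1: Horner steps 3 → 10, so m(1) = 10.
Codeword c = [0, 8, 1, 10] ∈ F_11^4.


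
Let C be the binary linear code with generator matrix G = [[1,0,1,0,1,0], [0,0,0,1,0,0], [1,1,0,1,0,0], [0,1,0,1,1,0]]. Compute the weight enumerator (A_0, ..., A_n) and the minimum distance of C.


Weight distribution: A_0 = 1, A_1 = 2, A_2 = 4, A_3 = 6, A_4 = 3. Minimum distance d = 1.

Enumerate all 2^4 = 16 messages m ∈ F_2^4.
For each, compute codeword c = mG in F_2^6, then tally its weight.
  m = 0000 → c = 000000, weight = 0.
  m = 1000 → c = 101010, weight = 3.
  m = 0100 → c = 000100, weight = 1.
  m = 1100 → c = 101110, weight = 4.
  m = 0010 → c = 110100, weight = 3.
  m = 1010 → c = 011110, weight = 4.
  m = 0110 → c = 110000, weight = 2.
  m = 1110 → c = 011010, weight = 3.
  m = 0001 → c = 010110, weight = 3.
  m = 1001 → c = 111100, weight = 4.
  m = 0101 → c = 010010, weight = 2.
  m = 1101 → c = 111000, weight = 3.
  m = 0011 → c = 100010, weight = 2.
  m = 1011 → c = 001000, weight = 1.
  m = 0111 → c = 100110, weight = 3.
  m = 1111 → c = 001100, weight = 2.
Tally weights:
  weight 0: 1 codewords.
  weight 1: 2 codewords.
  weight 2: 4 codewords.
  weight 3: 6 codewords.
  weight 4: 3 codewords.
Minimum distance d = smallest w > 0 with A_w > 0 = 1.
Sanity: Σ A_w = 16 = 2^4 = 16 ✓.


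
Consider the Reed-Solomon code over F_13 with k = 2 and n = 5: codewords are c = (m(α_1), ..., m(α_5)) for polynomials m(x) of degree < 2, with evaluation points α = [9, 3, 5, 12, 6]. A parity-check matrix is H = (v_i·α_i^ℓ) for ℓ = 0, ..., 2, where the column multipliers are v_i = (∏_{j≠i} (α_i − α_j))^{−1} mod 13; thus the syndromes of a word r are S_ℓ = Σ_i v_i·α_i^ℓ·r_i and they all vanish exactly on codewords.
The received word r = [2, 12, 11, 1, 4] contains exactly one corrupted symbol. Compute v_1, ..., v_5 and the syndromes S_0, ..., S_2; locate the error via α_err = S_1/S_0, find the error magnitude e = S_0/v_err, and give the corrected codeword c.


S = (9, 3, 1), error at position 1, error magnitude e = 6, c = [9, 12, 11, 1, 4].

Step 1: column multipliers v_i = (∏_{j≠i}(α_i − α_j))^{−1} mod 13.
  i = 1 (α = 9): (9−3)(9−5)(9−12)(9−6) = 6·4·(−3)·3 = −216 ≡ 5, so v_1 = 5^{−1} = 8 (mod 13).
  i = 2 (α = 3): (3−9)(3−5)(3−12)(3−6) = (−6)·(−2)·(−9)·(−3) = 324 ≡ 12, so v_2 = 12^{−1} = 12 (mod 13).
  i = 3 (α = 5): (5−9)(5−3)(5−12)(5−6) = (−4)·2·(−7)·(−1) = −56 ≡ 9, so v_3 = 9^{−1} = 3 (mod 13).
  i = 4 (α = 12): (12−9)(12−3)(12−5)(12−6) = 3·9·7·6 = 1134 ≡ 3, so v_4 = 3^{−1} = 9 (mod 13).
  i = 5 (α = 6): (6−9)(6−3)(6−5)(6−12) = (−3)·3·1·(−6) = 54 ≡ 2, so v_5 = 2^{−1} = 7 (mod 13).
  v = [8, 12, 3, 9, 7].
Step 2: syndromes of r = [2, 12, 11, 1, 4] (all sums mod 13).
  S_0 = Σ v_i r_i = 8·2 + 12·12 + 3·11 + 9·1 + 7·4 = 230 ≡ 9.
  S_1 = Σ v_i α_i r_i = 8·9·2 + 12·3·12 + 3·5·11 + 9·12·1 + 7·6·4 = 1017 ≡ 3.
  α_i^2 mod 13 = [3, 9, 12, 1, 10].
  S_2 = Σ v_i α_i^2 r_i = 8·3·2 + 12·9·12 + 3·12·11 + 9·1·1 + 7·10·4 = 2029 ≡ 1.
  S = (9, 3, 1) ≠ 0, so r is not a codeword (an error is present).
Step 3: locate the error. For a single error e at position i, S_ℓ = v_i·e·α_i^ℓ, so α_err = S_1/S_0.
  S_0^{−1} = 9^{−1} = 3 (mod 13), so α_err = 3·3 = 9 ≡ 9 = α_1. Error position i = 1.
  Consistency check: S_2/S_1 = 1·9 = 9 ≡ 9 = α_err ✓ (single-error assumption holds).
Step 4: error magnitude e = S_0/v_1 = S_0·∏_{j≠1}(α_1 − α_j) = 9·5 = 45 ≡ 6 (mod 13).
Step 5: correct position 1: c_1 = r_1 − e = 2 − 6 ≡ 9 (mod 13). Hence c = [9, 12, 11, 1, 4].
  Check: interpolating c through the α_i gives m(x) = 7 + 6·x (degree < 2) with m(α_i) = c_i for every i, so c is indeed a codeword.


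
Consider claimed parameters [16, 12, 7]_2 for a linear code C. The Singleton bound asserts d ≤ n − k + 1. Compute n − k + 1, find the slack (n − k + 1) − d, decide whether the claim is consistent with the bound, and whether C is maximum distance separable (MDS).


Singleton RHS = n − k + 1 = 5, slack = -2, bound violated (no such code; not MDS).

Singleton bound: d ≤ n − k + 1.
Here n = 16, k = 12, so n − k + 1 = 5.
Given d = 7, check d ≤ 5: NO.
Slack = (n − k + 1) − d = -2.
The slack is negative: d = 7 exceeds n − k + 1 = 5 by 2, so the Singleton bound is violated and no linear [16, 12, 7]_2 code can exist. In particular it is not MDS (MDS requires d = n − k + 1 exactly).
Description: the claimed parameters are [16, 12, 7]_2; such a code would be impossible (violates the Singleton bound).


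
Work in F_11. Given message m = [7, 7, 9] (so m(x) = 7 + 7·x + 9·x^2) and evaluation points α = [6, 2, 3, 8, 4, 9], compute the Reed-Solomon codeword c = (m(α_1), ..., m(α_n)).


c = [10, 2, 10, 1, 3, 7]

Message polynomial: m(x) = 7 + 7·x + 9·x^2 (mod 11).
For each evaluation point α_i, compute m(α_i) mod 11:
  α_1 = 6: Horner steps 9 → 6 → 10, so m(6) = 10.
  α_2 = 2: Horner steps 9 → 3 → 2, so m(2) = 2.
  α_3 = 3: Horner steps 9 → 1 → 10, so m(3) = 10.
  α_4 = 8: Horner steps 9 → 2 → 1, so m(8) = 1.
  α_5 = 4: Horner steps 9 → 10 → 3, so m(4) = 3.
  α_6 = 9: Horner steps 9 → 0 → 7, so m(9) = 7.
Codeword c = [10, 2, 10, 1, 3, 7] ∈ F_11^6.


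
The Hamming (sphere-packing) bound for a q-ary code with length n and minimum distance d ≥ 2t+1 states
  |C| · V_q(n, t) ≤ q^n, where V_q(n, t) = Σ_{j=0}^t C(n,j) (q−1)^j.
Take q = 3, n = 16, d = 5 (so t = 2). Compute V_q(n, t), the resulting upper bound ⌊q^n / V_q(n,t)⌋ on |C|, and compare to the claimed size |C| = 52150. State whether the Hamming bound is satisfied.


V_q(n, t) = 513, q^n = 43046721, Hamming bound = 83911, |C| = 52150 ≤ bound (satisfied).

Step 1: Compute V_q(n, t) = Σ_{j=0}^2 C(n, j) (q−1)^j.
  j = 0: C(16,0)·(2)^0 = 1·1 = 1.
  j = 1: C(16,1)·(2)^1 = 16·2 = 32.
  j = 2: C(16,2)·(2)^2 = 120·4 = 480.
  V_q(n, t) = 1 + 32 + 480 = 513.
Step 2: q^n = 3^16 = 43046721.
Step 3: Hamming bound ⌊q^n / V_q(n,t)⌋ = ⌊43046721/513⌋ = 83911.
Step 4: Compare |C| = 52150 to 83911: satisfied.
The claimed |C| lies below the Hamming bound.


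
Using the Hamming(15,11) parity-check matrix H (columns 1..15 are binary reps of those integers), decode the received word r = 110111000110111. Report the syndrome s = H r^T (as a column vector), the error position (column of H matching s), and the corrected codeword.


s = (1, 0, 0, 1)^T, error position = 9, corrected codeword c = 110111001110111

Compute s = H r^T mod 2 one row at a time:
  s_1 = 0 + 0 + 1 + 1 + 0 + 1 + 1 + 1 = 5 ≡ 1 (mod 2).
  s_2 = 1 + 1 + 1 + 0 + 0 + 1 + 1 + 1 = 6 ≡ 0 (mod 2).
  s_3 = 1 + 0 + 1 + 0 + 1 + 1 + 1 + 1 = 6 ≡ 0 (mod 2).
  s_4 = 1 + 0 + 1 + 0 + 0 + 1 + 1 + 1 = 5 ≡ 1 (mod 2).
s = (1, 0, 0, 1)^T — this equals column 9 of H (binary 1001), so error is at position 9.
Correct: flip bit 9 of r = 110111000110111 to get c = 110111001110111.


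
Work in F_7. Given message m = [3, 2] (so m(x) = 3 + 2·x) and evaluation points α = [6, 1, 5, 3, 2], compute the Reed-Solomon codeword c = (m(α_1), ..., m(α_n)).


c = [1, 5, 6, 2, 0]

Message polynomial: m(x) = 3 + 2·x (mod 7).
For each evaluation point α_i, compute m(α_i) mod 7:
  α_1 = 6: Horner steps 2 → 1, so m(6) = 1.
  α_2 = 1: Horner steps 2 → 5, so m(1) = 5.
  α_3 = 5: Horner steps 2 → 6, so m(5) = 6.
  α_4 = 3: Horner steps 2 → 2, so m(3) = 2.
  α_5 = 2: Horner steps 2 → 0, so m(2) = 0.
Codeword c = [1, 5, 6, 2, 0] ∈ F_7^5.


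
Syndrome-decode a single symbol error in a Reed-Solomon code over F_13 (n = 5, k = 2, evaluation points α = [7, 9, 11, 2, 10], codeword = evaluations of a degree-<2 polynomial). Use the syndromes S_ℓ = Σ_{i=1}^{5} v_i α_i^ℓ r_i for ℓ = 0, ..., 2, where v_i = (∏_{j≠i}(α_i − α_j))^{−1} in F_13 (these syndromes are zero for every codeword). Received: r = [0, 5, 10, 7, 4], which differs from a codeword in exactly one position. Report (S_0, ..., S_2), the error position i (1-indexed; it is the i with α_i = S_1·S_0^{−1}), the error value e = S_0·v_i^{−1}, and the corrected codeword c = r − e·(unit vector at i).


S = (8, 2, 7), error at position 5, error magnitude e = 3, c = [0, 5, 10, 7, 1].

Step 1: column multipliers v_i = (∏_{j≠i}(α_i − α_j))^{−1} mod 13.
  i = 1 (α = 7): (7−9)(7−11)(7−2)(7−10) = (−2)·(−4)·5·(−3) = −120 ≡ 10, so v_1 = 10^{−1} = 4 (mod 13).
  i = 2 (α = 9): (9−7)(9−11)(9−2)(9−10) = 2·(−2)·7·(−1) = 28 ≡ 2, so v_2 = 2^{−1} = 7 (mod 13).
  i = 3 (α = 11): (11−7)(11−9)(11−2)(11−10) = 4·2·9·1 = 72 ≡ 7, so v_3 = 7^{−1} = 2 (mod 13).
  i = 4 (α = 2): (2−7)(2−9)(2−11)(2−10) = (−5)·(−7)·(−9)·(−8) = 2520 ≡ 11, so v_4 = 11^{−1} = 6 (mod 13).
  i = 5 (α = 10): (10−7)(10−9)(10−11)(10−2) = 3·1·(−1)·8 = −24 ≡ 2, so v_5 = 2^{−1} = 7 (mod 13).
  v = [4, 7, 2, 6, 7].
Step 2: syndromes of r = [0, 5, 10, 7, 4] (all sums mod 13).
  S_0 = Σ v_i r_i = 4·0 + 7·5 + 2·10 + 6·7 + 7·4 = 125 ≡ 8.
  S_1 = Σ v_i α_i r_i = 4·7·0 + 7·9·5 + 2·11·10 + 6·2·7 + 7·10·4 = 899 ≡ 2.
  α_i^2 mod 13 = [10, 3, 4, 4, 9].
  S_2 = Σ v_i α_i^2 r_i = 4·10·0 + 7·3·5 + 2·4·10 + 6·4·7 + 7·9·4 = 605 ≡ 7.
  S = (8, 2, 7) ≠ 0, so r is not a codeword (an error is present).
Step 3: locate the error. For a single error e at position i, S_ℓ = v_i·e·α_i^ℓ, so α_err = S_1/S_0.
  S_0^{−1} = 8^{−1} = 5 (mod 13), so α_err = 2·5 = 10 ≡ 10 = α_5. Error position i = 5.
  Consistency check: S_2/S_1 = 7·7 = 49 ≡ 10 = α_err ✓ (single-error assumption holds).
Step 4: error magnitude e = S_0/v_5 = S_0·∏_{j≠5}(α_5 − α_j) = 8·2 = 16 ≡ 3 (mod 13).
Step 5: correct position 5: c_5 = r_5 − e = 4 − 3 ≡ 1 (mod 13). Hence c = [0, 5, 10, 7, 1].
  Check: interpolating c through the α_i gives m(x) = 2 + 9·x (degree < 2) with m(α_i) = c_i for every i, so c is indeed a codeword.
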